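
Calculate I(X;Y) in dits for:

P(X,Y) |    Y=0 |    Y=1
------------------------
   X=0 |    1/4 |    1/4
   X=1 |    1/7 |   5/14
0.0106 dits

Mutual information: I(X;Y) = H(X) + H(Y) - H(X,Y)

Marginals:
P(X) = (1/2, 1/2), H(X) = 0.3010 dits
P(Y) = (11/28, 17/28), H(Y) = 0.2910 dits

Joint entropy: H(X,Y) = 0.5815 dits

I(X;Y) = 0.3010 + 0.2910 - 0.5815 = 0.0106 dits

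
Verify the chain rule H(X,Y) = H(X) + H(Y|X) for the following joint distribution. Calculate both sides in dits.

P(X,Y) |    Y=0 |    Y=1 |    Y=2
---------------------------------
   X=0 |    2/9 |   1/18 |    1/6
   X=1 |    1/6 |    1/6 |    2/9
H(X,Y) = 0.7491, H(X) = 0.2983, H(Y|X) = 0.4508 (all in dits)

Chain rule: H(X,Y) = H(X) + H(Y|X)

Left side — joint entropy directly:
H(X,Y) = -Σ p(x,y) log p(x,y) = 0.7491 dits

Right side — compute H(Y|X) from the conditional distributions:
P(X) = (4/9, 5/9), so H(X) = 0.2983 dits
H(Y|X) = Σ_x P(X=x) · H(Y|X=x):
  P(Y|X=0) = (1/2, 1/8, 3/8), H(Y|X=0) = 0.4231, weight P(X=0) = 4/9
  P(Y|X=1) = (3/10, 3/10, 2/5), H(Y|X=1) = 0.4729, weight P(X=1) = 5/9
H(Y|X) = 0.4508 dits

H(X) + H(Y|X) = 0.2983 + 0.4508 = 0.7491 dits

Both sides equal 0.7491 dits. ✓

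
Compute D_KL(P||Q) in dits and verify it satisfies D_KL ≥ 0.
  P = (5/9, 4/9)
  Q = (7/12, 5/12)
0.0007 dits

KL divergence satisfies the Gibbs inequality: D_KL(P||Q) ≥ 0 for all distributions P, Q.

D_KL(P||Q) = Σ p(x) log(p(x)/q(x))
Term by term:
  x=0: 5/9 × log_10[(5/9)/(7/12)] = -0.0118
  x=1: 4/9 × log_10[(4/9)/(5/12)] = 0.0125
D_KL(P||Q) = 0.0007 dits

D_KL(P||Q) = 0.0007 ≥ 0 ✓

This non-negativity is a fundamental property: relative entropy cannot be negative because it measures how different Q is from P.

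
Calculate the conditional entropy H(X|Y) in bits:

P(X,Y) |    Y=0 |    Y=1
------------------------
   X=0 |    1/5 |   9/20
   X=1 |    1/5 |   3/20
0.8868 bits

Using the chain rule: H(X|Y) = H(X,Y) - H(Y)

First, compute H(X,Y) = 1.8577 bits

Marginal P(Y) = (2/5, 3/5)
H(Y) = 0.9710 bits

H(X|Y) = H(X,Y) - H(Y) = 1.8577 - 0.9710 = 0.8868 bits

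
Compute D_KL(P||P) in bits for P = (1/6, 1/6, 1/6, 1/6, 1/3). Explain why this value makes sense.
0.0000 bits

KL divergence satisfies the Gibbs inequality: D_KL(P||Q) ≥ 0 for all distributions P, Q.

D_KL(P||Q) = Σ p(x) log(p(x)/q(x))
Each term is p(x) × log_2(p(x)/p(x)) = p(x) × log_2(1) = 0, so the sum is 0.
D_KL(P||Q) = 0.0000 bits

When P = Q, the KL divergence is exactly 0, as there is no 'divergence' between identical distributions.

This non-negativity is a fundamental property: relative entropy cannot be negative because it measures how different Q is from P.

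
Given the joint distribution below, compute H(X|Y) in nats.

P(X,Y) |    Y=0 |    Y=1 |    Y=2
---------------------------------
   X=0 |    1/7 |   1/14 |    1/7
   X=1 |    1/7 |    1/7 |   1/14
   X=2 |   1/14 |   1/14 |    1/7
1.0506 nats

Using the chain rule: H(X|Y) = H(X,Y) - H(Y)

First, compute H(X,Y) = 2.1440 nats

Marginal P(Y) = (5/14, 2/7, 5/14)
H(Y) = 1.0934 nats

H(X|Y) = H(X,Y) - H(Y) = 2.1440 - 1.0934 = 1.0506 nats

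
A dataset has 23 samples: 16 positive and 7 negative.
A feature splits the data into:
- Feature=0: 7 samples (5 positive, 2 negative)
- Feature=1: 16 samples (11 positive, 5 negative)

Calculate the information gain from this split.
0.0005 bits

Information Gain = H(Y) - H(Y|Feature)

Before split:
P(positive) = 16/23 = 0.6957
H(Y) = 0.8865 bits

After split:
Feature=0: H = 0.8631 bits (weight = 7/23)
Feature=1: H = 0.8960 bits (weight = 16/23)
H(Y|Feature) = (7/23)×0.8631 + (16/23)×0.8960 = 0.8860 bits

Information Gain = 0.8865 - 0.8860 = 0.0005 bits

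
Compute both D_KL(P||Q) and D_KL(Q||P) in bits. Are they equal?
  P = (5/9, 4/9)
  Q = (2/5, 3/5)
D_KL(P||Q) = 0.0709, D_KL(Q||P) = 0.0702

KL divergence is not symmetric: D_KL(P||Q) ≠ D_KL(Q||P) in general.

D_KL(P||Q) = 0.0709 bits
D_KL(Q||P) = 0.0702 bits

No, they are not equal!

This asymmetry is why KL divergence is not a true distance metric.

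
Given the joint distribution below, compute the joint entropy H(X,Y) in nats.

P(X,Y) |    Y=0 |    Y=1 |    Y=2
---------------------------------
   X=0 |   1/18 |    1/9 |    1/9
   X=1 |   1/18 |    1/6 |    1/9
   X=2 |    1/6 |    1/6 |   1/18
2.1100 nats

Joint entropy is H(X,Y) = -Σ_{x,y} p(x,y) log p(x,y).

Summing over all non-zero entries:
H(X,Y) = -[1/18·log_e(1/18) + 1/9·log_e(1/9) + 1/9·log_e(1/9) + 1/18·log_e(1/18) + 1/6·log_e(1/6) + 1/9·log_e(1/9) + 1/6·log_e(1/6) + 1/6·log_e(1/6) + 1/18·log_e(1/18)]
H(X,Y) = 2.1100 nats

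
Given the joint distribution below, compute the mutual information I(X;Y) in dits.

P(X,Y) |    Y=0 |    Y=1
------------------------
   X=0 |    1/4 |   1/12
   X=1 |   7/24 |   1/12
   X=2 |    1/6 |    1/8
0.0080 dits

Mutual information: I(X;Y) = H(X) + H(Y) - H(X,Y)

Marginals:
P(X) = (1/3, 3/8, 7/24), H(X) = 0.4749 dits
P(Y) = (17/24, 7/24), H(Y) = 0.2622 dits

Joint entropy: H(X,Y) = 0.7290 dits

I(X;Y) = 0.4749 + 0.2622 - 0.7290 = 0.0080 dits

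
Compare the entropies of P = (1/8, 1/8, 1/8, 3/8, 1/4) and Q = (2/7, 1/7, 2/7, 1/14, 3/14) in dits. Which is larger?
Q

Computing entropies in dits:
H(P) = 0.6489
H(Q) = 0.6568

Distribution Q has higher entropy.

Intuition: The distribution closer to uniform (more spread out) has higher entropy.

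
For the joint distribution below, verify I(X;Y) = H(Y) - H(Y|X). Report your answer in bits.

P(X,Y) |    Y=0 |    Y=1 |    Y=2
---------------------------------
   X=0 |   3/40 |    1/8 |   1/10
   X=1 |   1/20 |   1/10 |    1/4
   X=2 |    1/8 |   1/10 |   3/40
I(X;Y) = 0.0994 bits

Mutual information has multiple equivalent forms:
- I(X;Y) = H(X) - H(X|Y)
- I(X;Y) = H(Y) - H(Y|X)
- I(X;Y) = H(X) + H(Y) - H(X,Y)

Computing all quantities:
H(X) = 1.5710, H(Y) = 1.5516, H(X,Y) = 3.0232
H(X|Y) = 1.4716, H(Y|X) = 1.4523

Verification:
H(X) - H(X|Y) = 1.5710 - 1.4716 = 0.0994
H(Y) - H(Y|X) = 1.5516 - 1.4523 = 0.0994
H(X) + H(Y) - H(X,Y) = 1.5710 + 1.5516 - 3.0232 = 0.0994

All forms give I(X;Y) = 0.0994 bits. ✓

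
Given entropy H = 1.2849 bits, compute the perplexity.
2.4367

Perplexity is 2^H (or exp(H) for natural log).

H = 1.2849 bits
Perplexity = 2^1.2849 = 2.4367

Interpretation: The model's uncertainty is equivalent to choosing uniformly among 2.4 options.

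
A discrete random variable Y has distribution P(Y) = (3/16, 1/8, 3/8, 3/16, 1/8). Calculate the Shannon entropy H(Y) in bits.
2.1863 bits

Shannon entropy is H(X) = -Σ p(x) log p(x).

For P = (3/16, 1/8, 3/8, 3/16, 1/8):
H = -3/16 × log_2(3/16) -1/8 × log_2(1/8) -3/8 × log_2(3/8) -3/16 × log_2(3/16) -1/8 × log_2(1/8)
H = 2.1863 bits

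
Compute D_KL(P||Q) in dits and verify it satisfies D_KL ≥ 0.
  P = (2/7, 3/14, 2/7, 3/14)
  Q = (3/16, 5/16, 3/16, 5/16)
0.0343 dits

KL divergence satisfies the Gibbs inequality: D_KL(P||Q) ≥ 0 for all distributions P, Q.

D_KL(P||Q) = Σ p(x) log(p(x)/q(x))
Term by term:
  x=0: 2/7 × log_10[(2/7)/(3/16)] = 0.0523
  x=1: 3/14 × log_10[(3/14)/(5/16)] = -0.0351
  x=2: 2/7 × log_10[(2/7)/(3/16)] = 0.0523
  x=3: 3/14 × log_10[(3/14)/(5/16)] = -0.0351
D_KL(P||Q) = 0.0343 dits

D_KL(P||Q) = 0.0343 ≥ 0 ✓

This non-negativity is a fundamental property: relative entropy cannot be negative because it measures how different Q is from P.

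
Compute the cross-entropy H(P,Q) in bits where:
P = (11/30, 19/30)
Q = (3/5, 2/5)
1.1074 bits

Cross-entropy: H(P,Q) = -Σ p(x) log q(x)

Alternatively: H(P,Q) = H(P) + D_KL(P||Q)
H(P) = 0.9481 bits
D_KL(P||Q) = 0.1594 bits

H(P,Q) = 0.9481 + 0.1594 = 1.1074 bits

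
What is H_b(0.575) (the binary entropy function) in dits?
0.2961 dits

The binary entropy function is:
H(p) = -p log(p) - (1-p) log(1-p)

H(0.575) = -0.575 × log_10(0.575) - 0.425 × log_10(0.425)
H(0.575) = 0.2961 dits

Note: Binary entropy is maximized at p=0.5 (H=1 bit) and minimized at p=0 or p=1 (H=0).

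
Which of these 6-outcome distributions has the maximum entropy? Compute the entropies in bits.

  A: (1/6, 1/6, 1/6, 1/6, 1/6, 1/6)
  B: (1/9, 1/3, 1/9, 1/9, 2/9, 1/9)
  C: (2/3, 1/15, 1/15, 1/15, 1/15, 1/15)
A

For a discrete distribution over n outcomes, entropy is maximized by the uniform distribution.

Computing entropies:
H(A) = 2.5850 bits
H(B) = 2.4194 bits
H(C) = 1.6923 bits

The uniform distribution (where all probabilities equal 1/6) achieves the maximum entropy of log_2(6) = 2.5850 bits.

Distribution A has the highest entropy.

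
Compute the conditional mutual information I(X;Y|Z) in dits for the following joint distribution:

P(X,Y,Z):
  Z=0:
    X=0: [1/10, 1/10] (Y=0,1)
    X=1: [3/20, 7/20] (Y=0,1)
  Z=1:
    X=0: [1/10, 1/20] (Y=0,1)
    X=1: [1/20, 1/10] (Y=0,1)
0.0127 dits

Conditional mutual information: I(X;Y|Z) = H(X|Z) + H(Y|Z) - H(X,Y|Z)

H(Z) = 0.2653
H(X,Z) = 0.5375 → H(X|Z) = 0.2722
H(Y,Z) = 0.5537 → H(Y|Z) = 0.2884
H(X,Y,Z) = 0.8133 → H(X,Y|Z) = 0.5480

I(X;Y|Z) = 0.2722 + 0.2884 - 0.5480 = 0.0127 dits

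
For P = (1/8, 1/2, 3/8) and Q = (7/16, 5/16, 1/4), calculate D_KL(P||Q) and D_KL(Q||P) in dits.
D_KL(P||Q) = 0.1001, D_KL(Q||P) = 0.1302

KL divergence is not symmetric: D_KL(P||Q) ≠ D_KL(Q||P) in general.

D_KL(P||Q) = 0.1001 dits
D_KL(Q||P) = 0.1302 dits

No, they are not equal!

This asymmetry is why KL divergence is not a true distance metric.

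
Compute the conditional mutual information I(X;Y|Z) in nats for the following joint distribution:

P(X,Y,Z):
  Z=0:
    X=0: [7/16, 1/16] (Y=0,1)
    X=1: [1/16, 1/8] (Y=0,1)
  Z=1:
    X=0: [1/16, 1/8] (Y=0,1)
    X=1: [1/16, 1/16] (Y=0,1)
0.0994 nats

Conditional mutual information: I(X;Y|Z) = H(X|Z) + H(Y|Z) - H(X,Y|Z)

H(Z) = 0.6211
H(X,Z) = 1.2342 → H(X|Z) = 0.6132
H(Y,Z) = 1.2342 → H(Y|Z) = 0.6132
H(X,Y,Z) = 1.7480 → H(X,Y|Z) = 1.1269

I(X;Y|Z) = 0.6132 + 0.6132 - 1.1269 = 0.0994 nats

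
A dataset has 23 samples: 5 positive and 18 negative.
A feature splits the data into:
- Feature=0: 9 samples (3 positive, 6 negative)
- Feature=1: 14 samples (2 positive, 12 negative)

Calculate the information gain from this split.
0.0359 bits

Information Gain = H(Y) - H(Y|Feature)

Before split:
P(positive) = 5/23 = 0.2174
H(Y) = 0.7554 bits

After split:
Feature=0: H = 0.9183 bits (weight = 9/23)
Feature=1: H = 0.5917 bits (weight = 14/23)
H(Y|Feature) = (9/23)×0.9183 + (14/23)×0.5917 = 0.7195 bits

Information Gain = 0.7554 - 0.7195 = 0.0359 bits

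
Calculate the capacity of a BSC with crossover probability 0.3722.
0.0477 bits

For a binary symmetric channel (BSC) with error probability p:
Capacity C = 1 - H(p) bits per symbol

where H(p) = -p log₂(p) - (1-p) log₂(1-p) is the binary entropy function.

H(0.3722) = 0.9523 bits
C = 1 - 0.9523 = 0.0477 bits per symbol

This means we can reliably transmit up to 0.0477 bits of information per channel use.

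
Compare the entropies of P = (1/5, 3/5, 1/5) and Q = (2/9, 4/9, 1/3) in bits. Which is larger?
Q

Computing entropies in bits:
H(P) = 1.3710
H(Q) = 1.5305

Distribution Q has higher entropy.

Intuition: The distribution closer to uniform (more spread out) has higher entropy.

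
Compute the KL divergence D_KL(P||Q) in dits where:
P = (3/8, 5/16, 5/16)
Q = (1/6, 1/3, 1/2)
0.0595 dits

KL divergence: D_KL(P||Q) = Σ p(x) log(p(x)/q(x))

Computing term by term:
  x=0: 3/8 × log_10[(3/8)/(1/6)] = 3/8 × 0.3522 = 0.1321
  x=1: 5/16 × log_10[(5/16)/(1/3)] = 5/16 × -0.0280 = -0.0088
  x=2: 5/16 × log_10[(5/16)/(1/2)] = 5/16 × -0.2041 = -0.0638

D_KL(P||Q) = 0.0595 dits

Note: KL divergence is always non-negative and equals 0 iff P = Q.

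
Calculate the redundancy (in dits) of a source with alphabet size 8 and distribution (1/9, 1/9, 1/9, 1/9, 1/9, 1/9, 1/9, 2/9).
0.0157 dits

Redundancy measures how far a source is from maximum entropy:
R = H_max - H(X)

Maximum entropy for 8 symbols: H_max = log_10(8) = 0.9031 dits
Actual entropy: H(X) = 0.8873 dits
Redundancy: R = 0.9031 - 0.8873 = 0.0157 dits

This redundancy represents potential for compression: the source could be compressed by 0.0157 dits per symbol.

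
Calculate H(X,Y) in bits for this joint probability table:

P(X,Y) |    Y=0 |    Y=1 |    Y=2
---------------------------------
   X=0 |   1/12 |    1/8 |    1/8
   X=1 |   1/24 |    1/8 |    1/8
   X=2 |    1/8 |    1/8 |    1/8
3.1148 bits

Joint entropy is H(X,Y) = -Σ_{x,y} p(x,y) log p(x,y).

Summing over all non-zero entries:
H(X,Y) = -[1/12·log_2(1/12) + 1/8·log_2(1/8) + 1/8·log_2(1/8) + 1/24·log_2(1/24) + 1/8·log_2(1/8) + 1/8·log_2(1/8) + 1/8·log_2(1/8) + 1/8·log_2(1/8) + 1/8·log_2(1/8)]
H(X,Y) = 3.1148 bits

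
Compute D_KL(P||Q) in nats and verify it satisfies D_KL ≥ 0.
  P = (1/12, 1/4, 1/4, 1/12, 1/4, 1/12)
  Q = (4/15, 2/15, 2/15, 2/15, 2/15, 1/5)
0.2624 nats

KL divergence satisfies the Gibbs inequality: D_KL(P||Q) ≥ 0 for all distributions P, Q.

D_KL(P||Q) = Σ p(x) log(p(x)/q(x))
Term by term:
  x=0: 1/12 × log_e[(1/12)/(4/15)] = -0.0969
  x=1: 1/4 × log_e[(1/4)/(2/15)] = 0.1572
  x=2: 1/4 × log_e[(1/4)/(2/15)] = 0.1572
  x=3: 1/12 × log_e[(1/12)/(2/15)] = -0.0392
  x=4: 1/4 × log_e[(1/4)/(2/15)] = 0.1572
  x=5: 1/12 × log_e[(1/12)/(1/5)] = -0.0730
D_KL(P||Q) = 0.2624 nats

D_KL(P||Q) = 0.2624 ≥ 0 ✓

This non-negativity is a fundamental property: relative entropy cannot be negative because it measures how different Q is from P.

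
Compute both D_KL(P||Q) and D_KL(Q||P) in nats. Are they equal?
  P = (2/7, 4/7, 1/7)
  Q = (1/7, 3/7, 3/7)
D_KL(P||Q) = 0.2055, D_KL(Q||P) = 0.2485

KL divergence is not symmetric: D_KL(P||Q) ≠ D_KL(Q||P) in general.

D_KL(P||Q) = 0.2055 nats
D_KL(Q||P) = 0.2485 nats

No, they are not equal!

This asymmetry is why KL divergence is not a true distance metric.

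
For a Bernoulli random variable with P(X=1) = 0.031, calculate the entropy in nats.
0.1382 nats

The binary entropy function is:
H(p) = -p log(p) - (1-p) log(1-p)

H(0.031) = -0.031 × log_e(0.031) - 0.969 × log_e(0.969)
H(0.031) = 0.1382 nats

Note: Binary entropy is maximized at p=0.5 (H=1 bit) and minimized at p=0 or p=1 (H=0).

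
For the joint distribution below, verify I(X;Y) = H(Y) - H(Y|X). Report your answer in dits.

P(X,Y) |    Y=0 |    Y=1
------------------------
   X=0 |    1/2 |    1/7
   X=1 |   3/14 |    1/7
I(X;Y) = 0.0075 dits

Mutual information has multiple equivalent forms:
- I(X;Y) = H(X) - H(X|Y)
- I(X;Y) = H(Y) - H(Y|X)
- I(X;Y) = H(X) + H(Y) - H(X,Y)

Computing all quantities:
H(X) = 0.2831, H(Y) = 0.2598, H(X,Y) = 0.5353
H(X|Y) = 0.2755, H(Y|X) = 0.2523

Verification:
H(X) - H(X|Y) = 0.2831 - 0.2755 = 0.0075
H(Y) - H(Y|X) = 0.2598 - 0.2523 = 0.0075
H(X) + H(Y) - H(X,Y) = 0.2831 + 0.2598 - 0.5353 = 0.0075

All forms give I(X;Y) = 0.0075 dits. ✓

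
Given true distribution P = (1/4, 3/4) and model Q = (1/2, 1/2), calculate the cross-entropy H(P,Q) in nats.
0.6931 nats

Cross-entropy: H(P,Q) = -Σ p(x) log q(x)

Alternatively: H(P,Q) = H(P) + D_KL(P||Q)
H(P) = 0.5623 nats
D_KL(P||Q) = 0.1308 nats

H(P,Q) = 0.5623 + 0.1308 = 0.6931 nats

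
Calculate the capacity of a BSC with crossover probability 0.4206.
0.0183 bits

For a binary symmetric channel (BSC) with error probability p:
Capacity C = 1 - H(p) bits per symbol

where H(p) = -p log₂(p) - (1-p) log₂(1-p) is the binary entropy function.

H(0.4206) = 0.9817 bits
C = 1 - 0.9817 = 0.0183 bits per symbol

This means we can reliably transmit up to 0.0183 bits of information per channel use.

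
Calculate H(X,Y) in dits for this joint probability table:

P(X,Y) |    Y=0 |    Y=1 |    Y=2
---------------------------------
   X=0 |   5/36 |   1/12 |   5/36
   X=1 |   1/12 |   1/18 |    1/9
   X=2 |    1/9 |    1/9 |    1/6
0.9355 dits

Joint entropy is H(X,Y) = -Σ_{x,y} p(x,y) log p(x,y).

Summing over all non-zero entries:
H(X,Y) = -[5/36·log_10(5/36) + 1/12·log_10(1/12) + 5/36·log_10(5/36) + 1/12·log_10(1/12) + 1/18·log_10(1/18) + 1/9·log_10(1/9) + 1/9·log_10(1/9) + 1/9·log_10(1/9) + 1/6·log_10(1/6)]
H(X,Y) = 0.9355 dits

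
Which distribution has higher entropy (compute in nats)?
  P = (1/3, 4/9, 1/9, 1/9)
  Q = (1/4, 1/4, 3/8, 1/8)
Q

Computing entropies in nats:
H(P) = 1.2149
H(Q) = 1.3209

Distribution Q has higher entropy.

Intuition: The distribution closer to uniform (more spread out) has higher entropy.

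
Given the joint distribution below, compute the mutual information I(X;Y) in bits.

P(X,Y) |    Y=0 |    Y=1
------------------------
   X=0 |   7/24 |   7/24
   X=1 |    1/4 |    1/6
0.0071 bits

Mutual information: I(X;Y) = H(X) + H(Y) - H(X,Y)

Marginals:
P(X) = (7/12, 5/12), H(X) = 0.9799 bits
P(Y) = (13/24, 11/24), H(Y) = 0.9950 bits

Joint entropy: H(X,Y) = 1.9678 bits

I(X;Y) = 0.9799 + 0.9950 - 1.9678 = 0.0071 bits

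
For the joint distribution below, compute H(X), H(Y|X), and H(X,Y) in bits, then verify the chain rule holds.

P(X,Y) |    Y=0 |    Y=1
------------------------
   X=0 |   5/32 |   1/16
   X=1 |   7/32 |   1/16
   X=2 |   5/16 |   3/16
H(X,Y) = 2.3753, H(X) = 1.4943, H(Y|X) = 0.8810 (all in bits)

Chain rule: H(X,Y) = H(X) + H(Y|X)

Left side — joint entropy directly:
H(X,Y) = -Σ p(x,y) log p(x,y) = 2.3753 bits

Right side — compute H(Y|X) from the conditional distributions:
P(X) = (7/32, 9/32, 1/2), so H(X) = 1.4943 bits
H(Y|X) = Σ_x P(X=x) · H(Y|X=x):
  P(Y|X=0) = (5/7, 2/7), H(Y|X=0) = 0.8631, weight P(X=0) = 7/32
  P(Y|X=1) = (7/9, 2/9), H(Y|X=1) = 0.7642, weight P(X=1) = 9/32
  P(Y|X=2) = (5/8, 3/8), H(Y|X=2) = 0.9544, weight P(X=2) = 1/2
H(Y|X) = 0.8810 bits

H(X) + H(Y|X) = 1.4943 + 0.8810 = 2.3753 bits

Both sides equal 2.3753 bits. ✓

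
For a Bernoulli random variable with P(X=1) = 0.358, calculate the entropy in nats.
0.6523 nats

The binary entropy function is:
H(p) = -p log(p) - (1-p) log(1-p)

H(0.358) = -0.358 × log_e(0.358) - 0.642 × log_e(0.642)
H(0.358) = 0.6523 nats

Note: Binary entropy is maximized at p=0.5 (H=1 bit) and minimized at p=0 or p=1 (H=0).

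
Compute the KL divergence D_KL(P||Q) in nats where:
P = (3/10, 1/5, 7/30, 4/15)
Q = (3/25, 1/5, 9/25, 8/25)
0.1251 nats

KL divergence: D_KL(P||Q) = Σ p(x) log(p(x)/q(x))

Computing term by term:
  x=0: 3/10 × log_e[(3/10)/(3/25)] = 3/10 × 0.9163 = 0.2749
  x=1: 1/5 × log_e[(1/5)/(1/5)] = 1/5 × 0.0000 = 0.0000
  x=2: 7/30 × log_e[(7/30)/(9/25)] = 7/30 × -0.4336 = -0.1012
  x=3: 4/15 × log_e[(4/15)/(8/25)] = 4/15 × -0.1823 = -0.0486

D_KL(P||Q) = 0.1251 nats

Note: KL divergence is always non-negative and equals 0 iff P = Q.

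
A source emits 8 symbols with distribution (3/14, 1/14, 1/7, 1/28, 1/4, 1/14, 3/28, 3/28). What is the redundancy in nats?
0.1501 nats

Redundancy measures how far a source is from maximum entropy:
R = H_max - H(X)

Maximum entropy for 8 symbols: H_max = log_e(8) = 2.0794 nats
Actual entropy: H(X) = 1.9293 nats
Redundancy: R = 2.0794 - 1.9293 = 0.1501 nats

This redundancy represents potential for compression: the source could be compressed by 0.1501 nats per symbol.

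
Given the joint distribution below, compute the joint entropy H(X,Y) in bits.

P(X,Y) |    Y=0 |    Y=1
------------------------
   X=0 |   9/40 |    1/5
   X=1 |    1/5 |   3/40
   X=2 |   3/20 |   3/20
2.5143 bits

Joint entropy is H(X,Y) = -Σ_{x,y} p(x,y) log p(x,y).

Summing over all non-zero entries:
H(X,Y) = -[9/40·log_2(9/40) + 1/5·log_2(1/5) + 1/5·log_2(1/5) + 3/40·log_2(3/40) + 3/20·log_2(3/20) + 3/20·log_2(3/20)]
H(X,Y) = 2.5143 bits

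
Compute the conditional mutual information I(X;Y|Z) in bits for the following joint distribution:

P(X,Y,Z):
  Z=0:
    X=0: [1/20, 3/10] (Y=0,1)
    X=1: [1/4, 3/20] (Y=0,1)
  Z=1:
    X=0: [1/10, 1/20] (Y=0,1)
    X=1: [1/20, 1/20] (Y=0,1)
0.1443 bits

Conditional mutual information: I(X;Y|Z) = H(X|Z) + H(Y|Z) - H(X,Y|Z)

H(Z) = 0.8113
H(X,Z) = 1.8016 → H(X|Z) = 0.9903
H(Y,Z) = 1.7822 → H(Y|Z) = 0.9710
H(X,Y,Z) = 2.6282 → H(X,Y|Z) = 1.8169

I(X;Y|Z) = 0.9903 + 0.9710 - 1.8169 = 0.1443 bits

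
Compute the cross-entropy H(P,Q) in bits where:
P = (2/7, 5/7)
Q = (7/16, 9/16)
0.9337 bits

Cross-entropy: H(P,Q) = -Σ p(x) log q(x)

Alternatively: H(P,Q) = H(P) + D_KL(P||Q)
H(P) = 0.8631 bits
D_KL(P||Q) = 0.0705 bits

H(P,Q) = 0.8631 + 0.0705 = 0.9337 bits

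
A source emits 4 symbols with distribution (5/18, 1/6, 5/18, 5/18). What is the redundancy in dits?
0.0088 dits

Redundancy measures how far a source is from maximum entropy:
R = H_max - H(X)

Maximum entropy for 4 symbols: H_max = log_10(4) = 0.6021 dits
Actual entropy: H(X) = 0.5933 dits
Redundancy: R = 0.6021 - 0.5933 = 0.0088 dits

This redundancy represents potential for compression: the source could be compressed by 0.0088 dits per symbol.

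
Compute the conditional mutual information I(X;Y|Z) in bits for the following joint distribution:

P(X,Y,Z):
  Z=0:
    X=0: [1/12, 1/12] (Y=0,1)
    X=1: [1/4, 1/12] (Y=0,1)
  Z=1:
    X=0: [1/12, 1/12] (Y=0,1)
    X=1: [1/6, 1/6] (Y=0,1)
0.0221 bits

Conditional mutual information: I(X;Y|Z) = H(X|Z) + H(Y|Z) - H(X,Y|Z)

H(Z) = 1.0000
H(X,Z) = 1.9183 → H(X|Z) = 0.9183
H(Y,Z) = 1.9591 → H(Y|Z) = 0.9591
H(X,Y,Z) = 2.8554 → H(X,Y|Z) = 1.8554

I(X;Y|Z) = 0.9183 + 0.9591 - 1.8554 = 0.0221 bits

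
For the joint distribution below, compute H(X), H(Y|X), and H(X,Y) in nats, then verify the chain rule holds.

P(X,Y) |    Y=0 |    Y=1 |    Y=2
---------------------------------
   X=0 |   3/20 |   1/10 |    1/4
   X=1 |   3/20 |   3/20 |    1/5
H(X,Y) = 1.7524, H(X) = 0.6931, H(Y|X) = 1.0593 (all in nats)

Chain rule: H(X,Y) = H(X) + H(Y|X)

Left side — joint entropy directly:
H(X,Y) = -Σ p(x,y) log p(x,y) = 1.7524 nats

Right side — compute H(Y|X) from the conditional distributions:
P(X) = (1/2, 1/2), so H(X) = 0.6931 nats
H(Y|X) = Σ_x P(X=x) · H(Y|X=x):
  P(Y|X=0) = (3/10, 1/5, 1/2), H(Y|X=0) = 1.0297, weight P(X=0) = 1/2
  P(Y|X=1) = (3/10, 3/10, 2/5), H(Y|X=1) = 1.0889, weight P(X=1) = 1/2
H(Y|X) = 1.0593 nats

H(X) + H(Y|X) = 0.6931 + 1.0593 = 1.7524 nats

Both sides equal 1.7524 nats. ✓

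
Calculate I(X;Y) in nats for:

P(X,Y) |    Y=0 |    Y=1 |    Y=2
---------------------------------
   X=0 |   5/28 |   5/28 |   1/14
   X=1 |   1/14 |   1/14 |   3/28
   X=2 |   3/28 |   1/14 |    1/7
0.0460 nats

Mutual information: I(X;Y) = H(X) + H(Y) - H(X,Y)

Marginals:
P(X) = (3/7, 1/4, 9/28), H(X) = 1.0745 nats
P(Y) = (5/14, 9/28, 9/28), H(Y) = 1.0974 nats

Joint entropy: H(X,Y) = 2.1259 nats

I(X;Y) = 1.0745 + 1.0974 - 2.1259 = 0.0460 nats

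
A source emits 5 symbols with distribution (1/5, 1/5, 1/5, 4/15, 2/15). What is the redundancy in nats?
0.0227 nats

Redundancy measures how far a source is from maximum entropy:
R = H_max - H(X)

Maximum entropy for 5 symbols: H_max = log_e(5) = 1.6094 nats
Actual entropy: H(X) = 1.5868 nats
Redundancy: R = 1.6094 - 1.5868 = 0.0227 nats

This redundancy represents potential for compression: the source could be compressed by 0.0227 nats per symbol.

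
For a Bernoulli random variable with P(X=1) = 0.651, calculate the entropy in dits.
0.2809 dits

The binary entropy function is:
H(p) = -p log(p) - (1-p) log(1-p)

H(0.651) = -0.651 × log_10(0.651) - 0.349 × log_10(0.349)
H(0.651) = 0.2809 dits

Note: Binary entropy is maximized at p=0.5 (H=1 bit) and minimized at p=0 or p=1 (H=0).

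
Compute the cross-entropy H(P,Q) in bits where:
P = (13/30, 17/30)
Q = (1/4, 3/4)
1.1019 bits

Cross-entropy: H(P,Q) = -Σ p(x) log q(x)

Alternatively: H(P,Q) = H(P) + D_KL(P||Q)
H(P) = 0.9871 bits
D_KL(P||Q) = 0.1147 bits

H(P,Q) = 0.9871 + 0.1147 = 1.1019 bits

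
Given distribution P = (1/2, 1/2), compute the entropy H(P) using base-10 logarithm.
0.3010 dits

Shannon entropy is H(X) = -Σ p(x) log p(x).

For P = (1/2, 1/2):
H = -1/2 × log_10(1/2) -1/2 × log_10(1/2)
H = 0.3010 dits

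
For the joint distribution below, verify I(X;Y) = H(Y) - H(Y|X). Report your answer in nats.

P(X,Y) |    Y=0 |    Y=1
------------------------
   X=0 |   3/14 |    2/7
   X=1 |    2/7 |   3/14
I(X;Y) = 0.0102 nats

Mutual information has multiple equivalent forms:
- I(X;Y) = H(X) - H(X|Y)
- I(X;Y) = H(Y) - H(Y|X)
- I(X;Y) = H(X) + H(Y) - H(X,Y)

Computing all quantities:
H(X) = 0.6931, H(Y) = 0.6931, H(X,Y) = 1.3761
H(X|Y) = 0.6829, H(Y|X) = 0.6829

Verification:
H(X) - H(X|Y) = 0.6931 - 0.6829 = 0.0102
H(Y) - H(Y|X) = 0.6931 - 0.6829 = 0.0102
H(X) + H(Y) - H(X,Y) = 0.6931 + 0.6931 - 1.3761 = 0.0102

All forms give I(X;Y) = 0.0102 nats. ✓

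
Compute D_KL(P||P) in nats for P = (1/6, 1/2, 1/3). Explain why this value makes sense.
0.0000 nats

KL divergence satisfies the Gibbs inequality: D_KL(P||Q) ≥ 0 for all distributions P, Q.

D_KL(P||Q) = Σ p(x) log(p(x)/q(x))
Each term is p(x) × log_e(p(x)/p(x)) = p(x) × log_e(1) = 0, so the sum is 0.
D_KL(P||Q) = 0.0000 nats

When P = Q, the KL divergence is exactly 0, as there is no 'divergence' between identical distributions.

This non-negativity is a fundamental property: relative entropy cannot be negative because it measures how different Q is from P.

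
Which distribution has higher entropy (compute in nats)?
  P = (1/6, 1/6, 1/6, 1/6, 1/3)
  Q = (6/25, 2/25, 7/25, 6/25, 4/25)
P

Computing entropies in nats:
H(P) = 1.5607
H(Q) = 1.5367

Distribution P has higher entropy.

Intuition: The distribution closer to uniform (more spread out) has higher entropy.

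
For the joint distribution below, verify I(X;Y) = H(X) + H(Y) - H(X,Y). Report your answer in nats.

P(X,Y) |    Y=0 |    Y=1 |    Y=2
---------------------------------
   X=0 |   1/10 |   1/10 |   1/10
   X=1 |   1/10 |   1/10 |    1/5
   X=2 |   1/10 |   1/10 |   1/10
I(X;Y) = 0.0138 nats

Mutual information has multiple equivalent forms:
- I(X;Y) = H(X) - H(X|Y)
- I(X;Y) = H(Y) - H(Y|X)
- I(X;Y) = H(X) + H(Y) - H(X,Y)

Computing all quantities:
H(X) = 1.0889, H(Y) = 1.0889, H(X,Y) = 2.1640
H(X|Y) = 1.0751, H(Y|X) = 1.0751

Verification:
H(X) - H(X|Y) = 1.0889 - 1.0751 = 0.0138
H(Y) - H(Y|X) = 1.0889 - 1.0751 = 0.0138
H(X) + H(Y) - H(X,Y) = 1.0889 + 1.0889 - 2.1640 = 0.0138

All forms give I(X;Y) = 0.0138 nats. ✓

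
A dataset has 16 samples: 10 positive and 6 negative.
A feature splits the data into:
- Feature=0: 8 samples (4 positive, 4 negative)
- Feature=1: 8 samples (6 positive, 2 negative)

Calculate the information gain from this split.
0.0488 bits

Information Gain = H(Y) - H(Y|Feature)

Before split:
P(positive) = 10/16 = 0.6250
H(Y) = 0.9544 bits

After split:
Feature=0: H = 1.0000 bits (weight = 8/16)
Feature=1: H = 0.8113 bits (weight = 8/16)
H(Y|Feature) = (8/16)×1.0000 + (8/16)×0.8113 = 0.9056 bits

Information Gain = 0.9544 - 0.9056 = 0.0488 bits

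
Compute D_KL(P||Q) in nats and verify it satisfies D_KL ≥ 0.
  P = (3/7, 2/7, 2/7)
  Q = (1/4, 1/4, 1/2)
0.1093 nats

KL divergence satisfies the Gibbs inequality: D_KL(P||Q) ≥ 0 for all distributions P, Q.

D_KL(P||Q) = Σ p(x) log(p(x)/q(x))
Term by term:
  x=0: 3/7 × log_e[(3/7)/(1/4)] = 0.2310
  x=1: 2/7 × log_e[(2/7)/(1/4)] = 0.0382
  x=2: 2/7 × log_e[(2/7)/(1/2)] = -0.1599
D_KL(P||Q) = 0.1093 nats

D_KL(P||Q) = 0.1093 ≥ 0 ✓

This non-negativity is a fundamental property: relative entropy cannot be negative because it measures how different Q is from P.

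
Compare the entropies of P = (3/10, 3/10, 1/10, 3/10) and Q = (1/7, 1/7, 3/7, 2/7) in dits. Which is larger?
P

Computing entropies in dits:
H(P) = 0.5706
H(Q) = 0.5546

Distribution P has higher entropy.

Intuition: The distribution closer to uniform (more spread out) has higher entropy.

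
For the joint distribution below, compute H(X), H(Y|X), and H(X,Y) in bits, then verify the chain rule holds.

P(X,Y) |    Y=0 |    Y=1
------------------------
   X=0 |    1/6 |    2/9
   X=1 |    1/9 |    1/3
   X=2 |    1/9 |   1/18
H(X,Y) = 2.3774, H(X) = 1.4807, H(Y|X) = 0.8968 (all in bits)

Chain rule: H(X,Y) = H(X) + H(Y|X)

Left side — joint entropy directly:
H(X,Y) = -Σ p(x,y) log p(x,y) = 2.3774 bits

Right side — compute H(Y|X) from the conditional distributions:
P(X) = (7/18, 4/9, 1/6), so H(X) = 1.4807 bits
H(Y|X) = Σ_x P(X=x) · H(Y|X=x):
  P(Y|X=0) = (3/7, 4/7), H(Y|X=0) = 0.9852, weight P(X=0) = 7/18
  P(Y|X=1) = (1/4, 3/4), H(Y|X=1) = 0.8113, weight P(X=1) = 4/9
  P(Y|X=2) = (2/3, 1/3), H(Y|X=2) = 0.9183, weight P(X=2) = 1/6
H(Y|X) = 0.8968 bits

H(X) + H(Y|X) = 1.4807 + 0.8968 = 2.3774 bits

Both sides equal 2.3774 bits. ✓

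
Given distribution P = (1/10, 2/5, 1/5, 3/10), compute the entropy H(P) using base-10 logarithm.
0.5558 dits

Shannon entropy is H(X) = -Σ p(x) log p(x).

For P = (1/10, 2/5, 1/5, 3/10):
H = -1/10 × log_10(1/10) -2/5 × log_10(2/5) -1/5 × log_10(1/5) -3/10 × log_10(3/10)
H = 0.5558 dits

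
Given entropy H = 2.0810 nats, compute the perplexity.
8.0125

Perplexity is e^H (or exp(H) for natural log).

H = 2.0810 nats
Perplexity = e^2.0810 = 8.0125

Interpretation: The model's uncertainty is equivalent to choosing uniformly among 8.0 options.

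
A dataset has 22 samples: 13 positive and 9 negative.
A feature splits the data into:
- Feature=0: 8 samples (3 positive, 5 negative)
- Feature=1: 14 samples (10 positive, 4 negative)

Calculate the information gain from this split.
0.0797 bits

Information Gain = H(Y) - H(Y|Feature)

Before split:
P(positive) = 13/22 = 0.5909
H(Y) = 0.9760 bits

After split:
Feature=0: H = 0.9544 bits (weight = 8/22)
Feature=1: H = 0.8631 bits (weight = 14/22)
H(Y|Feature) = (8/22)×0.9544 + (14/22)×0.8631 = 0.8963 bits

Information Gain = 0.9760 - 0.8963 = 0.0797 bits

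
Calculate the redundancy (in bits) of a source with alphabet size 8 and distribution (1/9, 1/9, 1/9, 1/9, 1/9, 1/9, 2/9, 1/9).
0.0523 bits

Redundancy measures how far a source is from maximum entropy:
R = H_max - H(X)

Maximum entropy for 8 symbols: H_max = log_2(8) = 3.0000 bits
Actual entropy: H(X) = 2.9477 bits
Redundancy: R = 3.0000 - 2.9477 = 0.0523 bits

This redundancy represents potential for compression: the source could be compressed by 0.0523 bits per symbol.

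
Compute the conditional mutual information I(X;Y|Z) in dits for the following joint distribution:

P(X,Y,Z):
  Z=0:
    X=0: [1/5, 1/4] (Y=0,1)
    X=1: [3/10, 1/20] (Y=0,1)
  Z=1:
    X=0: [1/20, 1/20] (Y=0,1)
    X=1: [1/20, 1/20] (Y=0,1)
0.0333 dits

Conditional mutual information: I(X;Y|Z) = H(X|Z) + H(Y|Z) - H(X,Y|Z)

H(Z) = 0.2173
H(X,Z) = 0.5156 → H(X|Z) = 0.2983
H(Y,Z) = 0.5074 → H(Y|Z) = 0.2901
H(X,Y,Z) = 0.7724 → H(X,Y|Z) = 0.5551

I(X;Y|Z) = 0.2983 + 0.2901 - 0.5551 = 0.0333 dits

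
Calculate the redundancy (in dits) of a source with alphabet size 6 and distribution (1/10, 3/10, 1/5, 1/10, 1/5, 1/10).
0.0417 dits

Redundancy measures how far a source is from maximum entropy:
R = H_max - H(X)

Maximum entropy for 6 symbols: H_max = log_10(6) = 0.7782 dits
Actual entropy: H(X) = 0.7365 dits
Redundancy: R = 0.7782 - 0.7365 = 0.0417 dits

This redundancy represents potential for compression: the source could be compressed by 0.0417 dits per symbol.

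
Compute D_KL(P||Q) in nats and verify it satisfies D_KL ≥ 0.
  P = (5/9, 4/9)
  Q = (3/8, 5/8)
0.0668 nats

KL divergence satisfies the Gibbs inequality: D_KL(P||Q) ≥ 0 for all distributions P, Q.

D_KL(P||Q) = Σ p(x) log(p(x)/q(x))
Term by term:
  x=0: 5/9 × log_e[(5/9)/(3/8)] = 0.2184
  x=1: 4/9 × log_e[(4/9)/(5/8)] = -0.1515
D_KL(P||Q) = 0.0668 nats

D_KL(P||Q) = 0.0668 ≥ 0 ✓

This non-negativity is a fundamental property: relative entropy cannot be negative because it measures how different Q is from P.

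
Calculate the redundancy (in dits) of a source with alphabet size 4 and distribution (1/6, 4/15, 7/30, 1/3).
0.0128 dits

Redundancy measures how far a source is from maximum entropy:
R = H_max - H(X)

Maximum entropy for 4 symbols: H_max = log_10(4) = 0.6021 dits
Actual entropy: H(X) = 0.5893 dits
Redundancy: R = 0.6021 - 0.5893 = 0.0128 dits

This redundancy represents potential for compression: the source could be compressed by 0.0128 dits per symbol.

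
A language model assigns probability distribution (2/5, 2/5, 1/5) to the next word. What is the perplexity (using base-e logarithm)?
2.8717

Perplexity is e^H (or exp(H) for natural log).

First, H = -Σ p log p = 1.0549 nats
Perplexity = e^1.0549 = 2.8717

Interpretation: The model's uncertainty is equivalent to choosing uniformly among 2.9 options.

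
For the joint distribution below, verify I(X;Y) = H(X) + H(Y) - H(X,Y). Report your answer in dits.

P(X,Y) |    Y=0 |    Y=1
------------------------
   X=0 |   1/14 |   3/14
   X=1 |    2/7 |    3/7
I(X;Y) = 0.0045 dits

Mutual information has multiple equivalent forms:
- I(X;Y) = H(X) - H(X|Y)
- I(X;Y) = H(Y) - H(Y|X)
- I(X;Y) = H(X) + H(Y) - H(X,Y)

Computing all quantities:
H(X) = 0.2598, H(Y) = 0.2831, H(X,Y) = 0.5384
H(X|Y) = 0.2553, H(Y|X) = 0.2786

Verification:
H(X) - H(X|Y) = 0.2598 - 0.2553 = 0.0045
H(Y) - H(Y|X) = 0.2831 - 0.2786 = 0.0045
H(X) + H(Y) - H(X,Y) = 0.2598 + 0.2831 - 0.5384 = 0.0045

All forms give I(X;Y) = 0.0045 dits. ✓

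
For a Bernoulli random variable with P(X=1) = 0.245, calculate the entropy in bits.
0.8033 bits

The binary entropy function is:
H(p) = -p log(p) - (1-p) log(1-p)

H(0.245) = -0.245 × log_2(0.245) - 0.755 × log_2(0.755)
H(0.245) = 0.8033 bits

Note: Binary entropy is maximized at p=0.5 (H=1 bit) and minimized at p=0 or p=1 (H=0).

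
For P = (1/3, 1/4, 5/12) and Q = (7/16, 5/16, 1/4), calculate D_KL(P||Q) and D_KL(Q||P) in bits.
D_KL(P||Q) = 0.0958, D_KL(Q||P) = 0.0880

KL divergence is not symmetric: D_KL(P||Q) ≠ D_KL(Q||P) in general.

D_KL(P||Q) = 0.0958 bits
D_KL(Q||P) = 0.0880 bits

No, they are not equal!

This asymmetry is why KL divergence is not a true distance metric.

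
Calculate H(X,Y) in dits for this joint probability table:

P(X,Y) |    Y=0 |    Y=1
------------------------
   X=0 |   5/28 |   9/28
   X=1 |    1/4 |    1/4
0.5931 dits

Joint entropy is H(X,Y) = -Σ_{x,y} p(x,y) log p(x,y).

Summing over all non-zero entries:
H(X,Y) = -[5/28·log_10(5/28) + 9/28·log_10(9/28) + 1/4·log_10(1/4) + 1/4·log_10(1/4)]
H(X,Y) = 0.5931 dits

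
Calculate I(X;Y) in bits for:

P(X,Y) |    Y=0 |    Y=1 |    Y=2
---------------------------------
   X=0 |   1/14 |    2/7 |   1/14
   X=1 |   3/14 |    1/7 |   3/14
0.1281 bits

Mutual information: I(X;Y) = H(X) + H(Y) - H(X,Y)

Marginals:
P(X) = (3/7, 4/7), H(X) = 0.9852 bits
P(Y) = (2/7, 3/7, 2/7), H(Y) = 1.5567 bits

Joint entropy: H(X,Y) = 2.4138 bits

I(X;Y) = 0.9852 + 1.5567 - 2.4138 = 0.1281 bits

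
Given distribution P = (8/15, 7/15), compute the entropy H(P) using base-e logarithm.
0.6909 nats

Shannon entropy is H(X) = -Σ p(x) log p(x).

For P = (8/15, 7/15):
H = -8/15 × log_e(8/15) -7/15 × log_e(7/15)
H = 0.6909 nats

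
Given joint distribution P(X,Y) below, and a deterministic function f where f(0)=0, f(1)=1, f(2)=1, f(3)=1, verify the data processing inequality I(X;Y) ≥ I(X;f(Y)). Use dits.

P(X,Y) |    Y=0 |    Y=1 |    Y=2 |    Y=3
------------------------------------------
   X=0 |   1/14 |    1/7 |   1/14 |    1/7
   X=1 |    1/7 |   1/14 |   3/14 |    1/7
I(X;Y) = 0.0223, I(X;f(Y)) = 0.0022, inequality holds: 0.0223 ≥ 0.0022

Data Processing Inequality: For any Markov chain X → Y → Z, we have I(X;Y) ≥ I(X;Z).

Here Z = f(Y) is a deterministic function of Y, forming X → Y → Z.

Original I(X;Y) = 0.0223 dits

After applying f:
P(X,Z) where Z=f(Y):
- P(X,Z=0) = P(X,Y=0)
- P(X,Z=1) = P(X,Y=1) + P(X,Y=2) + P(X,Y=3)

I(X;Z) = I(X;f(Y)) = 0.0022 dits

Verification: 0.0223 ≥ 0.0022 ✓

Information cannot be created by processing; the function f can only lose information about X.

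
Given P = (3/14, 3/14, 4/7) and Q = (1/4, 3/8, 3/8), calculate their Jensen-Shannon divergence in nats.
0.0221 nats

Jensen-Shannon divergence is:
JSD(P||Q) = 0.5 × D_KL(P||M) + 0.5 × D_KL(Q||M)
where M = 0.5 × (P + Q) is the mixture distribution.

M = 0.5 × (3/14, 3/14, 4/7) + 0.5 × (1/4, 3/8, 3/8) = (0.232143, 0.294643, 0.473214)

D_KL(P||M) = 0.0224 nats
D_KL(Q||M) = 0.0217 nats

JSD(P||Q) = 0.5 × 0.0224 + 0.5 × 0.0217 = 0.0221 nats

Unlike KL divergence, JSD is symmetric and bounded: 0 ≤ JSD ≤ log(2).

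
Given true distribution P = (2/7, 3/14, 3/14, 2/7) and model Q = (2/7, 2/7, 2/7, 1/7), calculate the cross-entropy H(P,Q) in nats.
1.4508 nats

Cross-entropy: H(P,Q) = -Σ p(x) log q(x)

Alternatively: H(P,Q) = H(P) + D_KL(P||Q)
H(P) = 1.3761 nats
D_KL(P||Q) = 0.0747 nats

H(P,Q) = 1.3761 + 0.0747 = 1.4508 nats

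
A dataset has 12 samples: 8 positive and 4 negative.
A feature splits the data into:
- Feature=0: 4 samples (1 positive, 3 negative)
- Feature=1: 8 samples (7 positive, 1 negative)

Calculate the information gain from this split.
0.2855 bits

Information Gain = H(Y) - H(Y|Feature)

Before split:
P(positive) = 8/12 = 0.6667
H(Y) = 0.9183 bits

After split:
Feature=0: H = 0.8113 bits (weight = 4/12)
Feature=1: H = 0.5436 bits (weight = 8/12)
H(Y|Feature) = (4/12)×0.8113 + (8/12)×0.5436 = 0.6328 bits

Information Gain = 0.9183 - 0.6328 = 0.2855 bits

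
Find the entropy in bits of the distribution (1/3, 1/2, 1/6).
1.4591 bits

Shannon entropy is H(X) = -Σ p(x) log p(x).

For P = (1/3, 1/2, 1/6):
H = -1/3 × log_2(1/3) -1/2 × log_2(1/2) -1/6 × log_2(1/6)
H = 1.4591 bits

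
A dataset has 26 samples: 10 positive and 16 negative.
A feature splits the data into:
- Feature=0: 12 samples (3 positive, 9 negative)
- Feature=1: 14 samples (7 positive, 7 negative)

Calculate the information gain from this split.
0.0483 bits

Information Gain = H(Y) - H(Y|Feature)

Before split:
P(positive) = 10/26 = 0.3846
H(Y) = 0.9612 bits

After split:
Feature=0: H = 0.8113 bits (weight = 12/26)
Feature=1: H = 1.0000 bits (weight = 14/26)
H(Y|Feature) = (12/26)×0.8113 + (14/26)×1.0000 = 0.9129 bits

Information Gain = 0.9612 - 0.9129 = 0.0483 bits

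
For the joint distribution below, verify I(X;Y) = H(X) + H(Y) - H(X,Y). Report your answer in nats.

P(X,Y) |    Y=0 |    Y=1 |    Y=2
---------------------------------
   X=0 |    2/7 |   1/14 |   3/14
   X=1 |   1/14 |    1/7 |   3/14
I(X;Y) = 0.0707 nats

Mutual information has multiple equivalent forms:
- I(X;Y) = H(X) - H(X|Y)
- I(X;Y) = H(Y) - H(Y|X)
- I(X;Y) = H(X) + H(Y) - H(X,Y)

Computing all quantities:
H(X) = 0.6829, H(Y) = 1.0609, H(X,Y) = 1.6731
H(X|Y) = 0.6122, H(Y|X) = 0.9902

Verification:
H(X) - H(X|Y) = 0.6829 - 0.6122 = 0.0707
H(Y) - H(Y|X) = 1.0609 - 0.9902 = 0.0707
H(X) + H(Y) - H(X,Y) = 0.6829 + 1.0609 - 1.6731 = 0.0707

All forms give I(X;Y) = 0.0707 nats. ✓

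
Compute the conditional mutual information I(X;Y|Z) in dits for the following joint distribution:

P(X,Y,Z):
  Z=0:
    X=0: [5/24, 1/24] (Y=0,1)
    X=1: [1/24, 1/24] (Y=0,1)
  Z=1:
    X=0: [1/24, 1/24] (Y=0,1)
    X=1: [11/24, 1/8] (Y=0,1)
0.0135 dits

Conditional mutual information: I(X;Y|Z) = H(X|Z) + H(Y|Z) - H(X,Y|Z)

H(Z) = 0.2764
H(X,Z) = 0.4669 → H(X|Z) = 0.1905
H(Y,Z) = 0.5207 → H(Y|Z) = 0.2442
H(X,Y,Z) = 0.6976 → H(X,Y|Z) = 0.4212

I(X;Y|Z) = 0.1905 + 0.2442 - 0.4212 = 0.0135 dits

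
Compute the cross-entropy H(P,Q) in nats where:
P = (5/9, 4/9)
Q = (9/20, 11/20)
0.7093 nats

Cross-entropy: H(P,Q) = -Σ p(x) log q(x)

Alternatively: H(P,Q) = H(P) + D_KL(P||Q)
H(P) = 0.6870 nats
D_KL(P||Q) = 0.0224 nats

H(P,Q) = 0.6870 + 0.0224 = 0.7093 nats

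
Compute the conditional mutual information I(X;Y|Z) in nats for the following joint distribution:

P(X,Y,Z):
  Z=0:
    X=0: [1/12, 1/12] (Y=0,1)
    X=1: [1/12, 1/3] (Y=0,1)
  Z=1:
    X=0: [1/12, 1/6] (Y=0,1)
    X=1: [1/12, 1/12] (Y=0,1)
0.0307 nats

Conditional mutual information: I(X;Y|Z) = H(X|Z) + H(Y|Z) - H(X,Y|Z)

H(Z) = 0.6792
H(X,Z) = 1.3086 → H(X|Z) = 0.6294
H(Y,Z) = 1.3086 → H(Y|Z) = 0.6294
H(X,Y,Z) = 1.9073 → H(X,Y|Z) = 1.2281

I(X;Y|Z) = 0.6294 + 0.6294 - 1.2281 = 0.0307 nats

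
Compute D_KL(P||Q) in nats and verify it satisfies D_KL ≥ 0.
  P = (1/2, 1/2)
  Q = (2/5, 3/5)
0.0204 nats

KL divergence satisfies the Gibbs inequality: D_KL(P||Q) ≥ 0 for all distributions P, Q.

D_KL(P||Q) = Σ p(x) log(p(x)/q(x))
Term by term:
  x=0: 1/2 × log_e[(1/2)/(2/5)] = 0.1116
  x=1: 1/2 × log_e[(1/2)/(3/5)] = -0.0912
D_KL(P||Q) = 0.0204 nats

D_KL(P||Q) = 0.0204 ≥ 0 ✓

This non-negativity is a fundamental property: relative entropy cannot be negative because it measures how different Q is from P.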